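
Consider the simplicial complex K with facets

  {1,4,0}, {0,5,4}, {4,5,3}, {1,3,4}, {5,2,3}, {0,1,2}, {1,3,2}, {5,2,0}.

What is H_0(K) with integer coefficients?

H_0 ≅ Z.

Order the vertices as 0 < 1 < 2 < 3 < 4 < 5. Listing each simplex with vertices in this order, K has dimension 2 with simplices:

  0-simplices (6): [0], [1], [2], [3], [4], [5]
  1-simplices (12): [0,1], [0,2], [0,4], [0,5], [1,2], [1,3], [1,4], [2,3], [2,5], [3,4], [3,5], [4,5]
  2-simplices (8): [0,1,2], [0,1,4], [0,2,5], [0,4,5], [1,2,3], [1,3,4], [2,3,5], [3,4,5]

Hence C_0 ≅ Z^6, C_1 ≅ Z^12, C_2 ≅ Z^8.

The boundary map ∂_1: C_1 → C_0 maps an edge to its endpoints' difference, ∂[p,q] = q − p. For instance
  ∂[0,4] = [4] − [0].
As a 6×12 matrix over Z this has rank 5, with invariant factors (1,1,1,1,1).

∂_2: C_2 → C_1 sends each 2-simplex [p,q,r] to [q,r] − [p,r] + [p,q]. For instance
  ∂[0,1,4] = [1,4] − [0,4] + [0,1],
  ∂[0,2,5] = [2,5] − [0,5] + [0,2].
The 12×8 boundary matrix has rank 7 and Smith normal form diag(1,1,1,1,1,1,1).

From H_k ≅ ker(∂_k) / im(∂_{k+1}) we obtain:

  H_0: rank C_0 − rank ∂_1 = 6 − 5 = 1, and the invariant factors of ∂_1 are all 1, so H_0 = Z.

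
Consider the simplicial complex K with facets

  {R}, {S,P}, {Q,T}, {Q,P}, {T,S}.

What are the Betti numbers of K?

Take the total order P < Q < R < S < T on the vertex set. Then K (dimension 1) consists of the simplices:

  0-simplices (5): P, Q, R, S, T
  1-simplices (4): PQ, PS, QT, ST

so the chain groups are C_0 ≅ Z^5, C_1 ≅ Z^4.

Boundary ∂_1: C_1 → C_0 maps an edge to its endpoints' difference, ∂[p,q] = q − p. For instance
  ∂ST = T − S.
As a 5×4 matrix over Z this has rank 3, with invariant factors (1,1,1).

Computing H_k = (kernel of ∂_k) / (image of ∂_{k+1}):

  H_0: rank C_0 − rank ∂_1 = 5 − 3 = 2, and the invariant factors of ∂_1 are all 1, so H_0 = Z^2.
  H_1: rank ker ∂_1 − rank ∂_2 = (4 − 3) − 0 = 1, and there is no ∂_2, so H_1 = Z.

Hence the Betti numbers are b_0 = 2, b_1 = 1.

b_0 = 2, b_1 = 1.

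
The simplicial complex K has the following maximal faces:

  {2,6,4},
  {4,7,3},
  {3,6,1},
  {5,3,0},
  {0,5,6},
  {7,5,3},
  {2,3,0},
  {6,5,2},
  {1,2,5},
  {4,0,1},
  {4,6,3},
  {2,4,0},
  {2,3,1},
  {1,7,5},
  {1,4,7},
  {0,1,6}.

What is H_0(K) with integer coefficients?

H_0 = Z.

Order the vertices as 0 < 1 < 2 < 3 < 4 < 5 < 6 < 7. Listing each simplex with vertices in this order, K has dimension 2 with simplices:

  0-simplices (8): [0], [1], [2], [3], [4], [5], [6], [7]
  1-simplices (24): (24 of them)
  2-simplices (16): [0,1,4], [0,1,6], [0,2,3], [0,2,4], [0,3,5], [0,5,6], [1,2,3], [1,2,5], [1,3,6], [1,4,7], [1,5,7], [2,4,6], [2,5,6], [3,4,6], [3,4,7], [3,5,7]

so the chain groups are C_0 ≅ Z^8, C_1 ≅ Z^24, C_2 ≅ Z^16.

∂_1: C_1 → C_0 sends each edge [p,q] (with p < q) to q − p.
The resulting 8×24 matrix has rank 7, and its Smith normal form has invariant factors (1,1,1,1,1,1,1).

∂_2: C_2 → C_1 sends each 2-simplex [p,q,r] to [q,r] − [p,r] + [p,q]. For instance
  ∂[3,5,7] = [5,7] − [3,7] + [3,5],
  ∂[3,4,6] = [4,6] − [3,6] + [3,4].
As a 24×16 matrix over Z this has rank 15, with invariant factors (1,1,1,1,1,1,1,1,1,1,1,1,1,1,1).

Now H_k = ker ∂_k / im ∂_{k+1}, so:

  H_0: rank C_0 − rank ∂_1 = 8 − 7 = 1, and the invariant factors of ∂_1 are all 1, so H_0 ≅ Z.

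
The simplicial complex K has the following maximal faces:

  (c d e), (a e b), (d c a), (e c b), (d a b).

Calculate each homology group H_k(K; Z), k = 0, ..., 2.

H_0 ≅ Z,  H_1 ≅ Z,  H_2 = 0.

We work with the vertex ordering a < b < c < d < e. The simplices of K, each written with vertices in increasing order, are:

  0-simplices (5): a, b, c, d, e
  1-simplices (10): ab, ac, ad, ae, bc, bd, be, cd, ce, de
  2-simplices (5): abd, abe, acd, bce, cde

Hence C_0 ≅ Z^5, C_1 ≅ Z^10, C_2 ≅ Z^5.

∂_1: C_1 → C_0 maps an edge to its endpoints' difference, ∂[p,q] = q − p.
This gives a 5×10 integer matrix of rank 4; reducing to Smith normal form yields diagonal entries (1,1,1,1).

Boundary ∂_2: C_2 → C_1 maps a triangle to the signed sum of its edges. For instance
  ∂cde = de − ce + cd,
  ∂abe = be − ae + ab.
The resulting 10×5 matrix has rank 5, and its Smith normal form has invariant factors (1,1,1,1,1).

Now H_k = ker ∂_k / im ∂_{k+1}, so:

  H_0: rank C_0 − rank ∂_1 = 5 − 4 = 1, and the invariant factors of ∂_1 are all 1, so H_0 = Z.
  H_1: rank ker ∂_1 − rank ∂_2 = (10 − 4) − 5 = 1, and the invariant factors of ∂_2 are all 1, so H_1 = Z.
  H_2: rank ker ∂_2 − rank ∂_3 = (5 − 5) − 0 = 0, and there is no ∂_3, so H_2 = 0.

As a check, the Euler characteristic is 5 − 10 + 5 = 0, which agrees with 1 − 1 + 0 = 0.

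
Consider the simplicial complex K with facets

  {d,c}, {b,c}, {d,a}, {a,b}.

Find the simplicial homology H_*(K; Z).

H_0 ≅ Z,  H_1 ≅ Z.

We work with the vertex ordering a < b < c < d. The simplices of K, each written with vertices in increasing order, are:

  0-simplices (4): a, b, c, d
  1-simplices (4): ab, ad, bc, cd

giving chain groups C_0 ≅ Z^4, C_1 ≅ Z^4.

Boundary ∂_1: C_1 → C_0 maps an edge to its endpoints' difference, ∂[p,q] = q − p. For instance
  ∂cd = d − c.
This gives a 4×4 integer matrix of rank 3; reducing to Smith normal form yields diagonal entries (1,1,1).

Now H_k = ker ∂_k / im ∂_{k+1}, so:

  H_0: rank C_0 − rank ∂_1 = 4 − 3 = 1, and the invariant factors of ∂_1 are all 1, so H_0 ≅ Z.
  H_1: rank ker ∂_1 − rank ∂_2 = (4 − 3) − 0 = 1, and there is no ∂_2, so H_1 ≅ Z.

As a check, the Euler characteristic is 4 − 4 = 0, which agrees with 1 − 1 = 0.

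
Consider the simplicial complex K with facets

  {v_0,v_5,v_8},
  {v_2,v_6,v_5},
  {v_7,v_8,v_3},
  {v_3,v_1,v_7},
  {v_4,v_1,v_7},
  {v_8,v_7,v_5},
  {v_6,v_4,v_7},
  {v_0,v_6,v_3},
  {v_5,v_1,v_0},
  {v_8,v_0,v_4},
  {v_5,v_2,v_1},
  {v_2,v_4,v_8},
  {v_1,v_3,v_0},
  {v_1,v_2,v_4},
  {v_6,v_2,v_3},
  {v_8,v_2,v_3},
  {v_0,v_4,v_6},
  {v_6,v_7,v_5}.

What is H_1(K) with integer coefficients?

H_1 = Z^2.

Order the vertices as v_0 < v_1 < v_2 < v_3 < v_4 < v_5 < v_6 < v_7 < v_8. Listing each simplex with vertices in this order, K has dimension 2 with simplices:

  0-simplices (9): [v_0], [v_1], [v_2], [v_3], [v_4], [v_5], [v_6], [v_7], [v_8]
  1-simplices (27): (27 of them)
  2-simplices (18): (18 of them)

giving chain groups C_0 ≅ Z^9, C_1 ≅ Z^27, C_2 ≅ Z^18.

Boundary ∂_1: C_1 → C_0 is given by ∂[p,q] = [q] − [p]. For instance
  ∂[v_4,v_8] = [v_8] − [v_4].
As a 9×27 matrix over Z this has rank 8, with invariant factors (1,1,1,1,1,1,1,1).

The boundary map ∂_2: C_2 → C_1 maps a triangle to the signed sum of its edges. For instance
  ∂[v_0,v_3,v_6] = [v_3,v_6] − [v_0,v_6] + [v_0,v_3],
  ∂[v_1,v_3,v_7] = [v_3,v_7] − [v_1,v_7] + [v_1,v_3].
The 27×18 boundary matrix has rank 17 and Smith normal form diag(1,1,1,1,1,1,1,1,1,1,1,1,1,1,1,1,1).

Computing H_k = (kernel of ∂_k) / (image of ∂_{k+1}):

  H_1: rank ker ∂_1 − rank ∂_2 = (27 − 8) − 17 = 2, and the invariant factors of ∂_2 are all 1, so H_1 = Z^2.

(K is a triangulation of the torus T^2.)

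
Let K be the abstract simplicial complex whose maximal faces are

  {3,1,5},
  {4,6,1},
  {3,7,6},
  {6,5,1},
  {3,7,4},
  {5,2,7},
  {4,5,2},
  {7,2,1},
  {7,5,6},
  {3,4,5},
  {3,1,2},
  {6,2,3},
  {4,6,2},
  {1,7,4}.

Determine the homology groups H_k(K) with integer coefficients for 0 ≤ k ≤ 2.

H_0 ≅ Z,  H_1 ≅ Z^2,  H_2 ≅ Z.

Take the total order 1 < 2 < 3 < 4 < 5 < 6 < 7 on the vertex set. Then K (dimension 2) consists of the simplices:

  0-simplices (7): [1], [2], [3], [4], [5], [6], [7]
  1-simplices (21): [1,2], [1,3], [1,4], [1,5], [1,6], [1,7], [2,3], [2,4], [2,5], [2,6], [2,7], [3,4], [3,5], [3,6], [3,7], [4,5], [4,6], [4,7], [5,6], [5,7], [6,7]
  2-simplices (14): [1,2,3], [1,2,7], [1,3,5], [1,4,6], [1,4,7], [1,5,6], [2,3,6], [2,4,5], [2,4,6], [2,5,7], [3,4,5], [3,4,7], [3,6,7], [5,6,7]

giving chain groups C_0 ≅ Z^7, C_1 ≅ Z^21, C_2 ≅ Z^14.

Boundary ∂_1: C_1 → C_0 is given by ∂[p,q] = [q] − [p]. For instance
  ∂[5,7] = [7] − [5].
The 7×21 boundary matrix has rank 6 and Smith normal form diag(1,1,1,1,1,1).

∂_2: C_2 → C_1 sends each 2-simplex [p,q,r] to [q,r] − [p,r] + [p,q]. For instance
  ∂[1,2,7] = [2,7] − [1,7] + [1,2],
  ∂[3,4,5] = [4,5] − [3,5] + [3,4].
The resulting 21×14 matrix has rank 13, and its Smith normal form has invariant factors (1,1,1,1,1,1,1,1,1,1,1,1,1).

Reading off H_k = ker ∂_k / im ∂_{k+1}:

  H_0: rank C_0 − rank ∂_1 = 7 − 6 = 1, and the invariant factors of ∂_1 are all 1, so H_0 ≅ Z.
  H_1: rank ker ∂_1 − rank ∂_2 = (21 − 6) − 13 = 2, and the invariant factors of ∂_2 are all 1, so H_1 ≅ Z^2.
  H_2: rank ker ∂_2 − rank ∂_3 = (14 − 13) − 0 = 1, and there is no ∂_3, so H_2 ≅ Z.

(K is a triangulation of the torus T^2.)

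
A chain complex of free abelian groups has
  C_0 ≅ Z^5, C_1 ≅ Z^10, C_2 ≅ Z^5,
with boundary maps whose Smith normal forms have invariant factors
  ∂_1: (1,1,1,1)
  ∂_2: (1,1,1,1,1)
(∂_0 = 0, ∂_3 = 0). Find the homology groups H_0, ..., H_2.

H_0: b_0 = 5 − 0 − 4 = 1; torsion from ∂_1 factors > 1: none. So H_0 = Z.
H_1: b_1 = 10 − 4 − 5 = 1; torsion from ∂_2 factors > 1: none. So H_1 = Z.
H_2: b_2 = 5 − 5 − 0 = 0; torsion from ∂_3 factors > 1: none. So H_2 = 0.

H_0 = Z,  H_1 = Z,  H_2 = 0.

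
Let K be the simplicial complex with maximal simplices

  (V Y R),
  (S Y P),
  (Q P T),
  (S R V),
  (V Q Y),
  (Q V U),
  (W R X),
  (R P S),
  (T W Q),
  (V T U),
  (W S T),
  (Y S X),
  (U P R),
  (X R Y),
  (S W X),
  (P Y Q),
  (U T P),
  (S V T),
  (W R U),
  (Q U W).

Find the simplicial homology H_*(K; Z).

H_0 ≅ Z,  H_1 ≅ Z ⊕ Z/2,  H_2 = 0.

K has 10 vertices, 30 edges, 20 triangles.
rank ∂_0 = 0, rank ∂_1 = 9 ⇒ b_0 = 10 − 0 − 9 = 1; all invariant factors of ∂_1 are 1 so no torsion. So H_0 = Z.
rank ∂_1 = 9, rank ∂_2 = 20 ⇒ b_1 = 30 − 9 − 20 = 1; ∂_2 has invariant factor(s) [2] giving torsion. So H_1 = Z ⊕ Z/2.
rank ∂_2 = 20, rank ∂_3 = 0 ⇒ b_2 = 20 − 20 − 0 = 0. So H_2 = 0.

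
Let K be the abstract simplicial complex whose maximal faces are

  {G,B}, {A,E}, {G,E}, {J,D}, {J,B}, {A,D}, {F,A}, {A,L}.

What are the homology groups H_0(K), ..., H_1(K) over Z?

H_0 ≅ Z,  H_1 ≅ Z.

Fix the vertex order A < B < D < E < F < G < J < L and write every simplex with vertices in increasing order. Then dim K = 1 and the simplices of K are:

  0-simplices (8): A, B, D, E, F, G, J, L
  1-simplices (8): AD, AE, AF, AL, BG, BJ, DJ, EG

so the chain groups are C_0 ≅ Z^8, C_1 ≅ Z^8.

The boundary map ∂_1: C_1 → C_0 is given by ∂[p,q] = [q] − [p].
As a 8×8 matrix over Z this has rank 7, with invariant factors (1,1,1,1,1,1,1).

Computing H_k = (kernel of ∂_k) / (image of ∂_{k+1}):

  H_0: rank C_0 − rank ∂_1 = 8 − 7 = 1, and the invariant factors of ∂_1 are all 1, so H_0 = Z.
  H_1: rank ker ∂_1 − rank ∂_2 = (8 − 7) − 0 = 1, and there is no ∂_2, so H_1 = Z.

As a check, the Euler characteristic is 8 − 8 = 0, which agrees with 1 − 1 = 0.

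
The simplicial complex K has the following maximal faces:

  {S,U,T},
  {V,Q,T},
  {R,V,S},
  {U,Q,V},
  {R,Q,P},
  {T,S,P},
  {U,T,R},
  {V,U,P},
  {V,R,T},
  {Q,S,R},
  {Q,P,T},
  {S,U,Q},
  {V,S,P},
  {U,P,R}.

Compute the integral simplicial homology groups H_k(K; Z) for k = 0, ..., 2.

H_0 = Z,  H_1 = Z^2,  H_2 = Z.

Take the total order P < Q < R < S < T < U < V on the vertex set. Then K (dimension 2) consists of the simplices:

  0-simplices (7): P, Q, R, S, T, U, V
  1-simplices (21): PQ, PR, PS, PT, PU, PV, QR, QS, QT, QU, QV, RS, RT, RU, RV, ST, SU, SV, TU, TV, UV
  2-simplices (14): PQR, PQT, PRU, PST, PSV, PUV, QRS, QSU, QTV, QUV, RSV, RTU, RTV, STU

so the chain groups are C_0 ≅ Z^7, C_1 ≅ Z^21, C_2 ≅ Z^14.

∂_1: C_1 → C_0 sends each edge [p,q] (with p < q) to q − p. For instance
  ∂PV = V − P.
The 7×21 boundary matrix has rank 6 and Smith normal form diag(1,1,1,1,1,1).

Boundary ∂_2: C_2 → C_1 acts by ∂[p,q,r] = [q,r] − [p,r] + [p,q]. For instance
  ∂RSV = SV − RV + RS,
  ∂PQT = QT − PT + PQ.
The 21×14 boundary matrix has rank 13 and Smith normal form diag(1,1,1,1,1,1,1,1,1,1,1,1,1).

Reading off H_k = ker ∂_k / im ∂_{k+1}:

  H_0: rank C_0 − rank ∂_1 = 7 − 6 = 1, and the invariant factors of ∂_1 are all 1, so H_0 ≅ Z.
  H_1: rank ker ∂_1 − rank ∂_2 = (21 − 6) − 13 = 2, and the invariant factors of ∂_2 are all 1, so H_1 ≅ Z^2.
  H_2: rank ker ∂_2 − rank ∂_3 = (14 − 13) − 0 = 1, and there is no ∂_3, so H_2 ≅ Z.

As a check, the Euler characteristic is 7 − 21 + 14 = 0, which agrees with 1 − 2 + 1 = 0.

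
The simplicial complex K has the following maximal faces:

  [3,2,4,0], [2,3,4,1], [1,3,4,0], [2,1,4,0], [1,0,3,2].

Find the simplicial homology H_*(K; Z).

H_0 ≅ Z,  H_1 = 0,  H_2 = 0,  H_3 ≅ Z.

Take the total order 0 < 1 < 2 < 3 < 4 on the vertex set. Then K (dimension 3) consists of the simplices:

  0-simplices (5): [0], [1], [2], [3], [4]
  1-simplices (10): [0,1], [0,2], [0,3], [0,4], [1,2], [1,3], [1,4], [2,3], [2,4], [3,4]
  2-simplices (10): [0,1,2], [0,1,3], [0,1,4], [0,2,3], [0,2,4], [0,3,4], [1,2,3], [1,2,4], [1,3,4], [2,3,4]
  3-simplices (5): [0,1,2,3], [0,1,2,4], [0,1,3,4], [0,2,3,4], [1,2,3,4]

so the chain groups are C_0 ≅ Z^5, C_1 ≅ Z^10, C_2 ≅ Z^10, C_3 ≅ Z^5.

∂_1: C_1 → C_0 maps an edge to its endpoints' difference, ∂[p,q] = q − p.
The resulting 5×10 matrix has rank 4, and its Smith normal form has invariant factors (1,1,1,1).

The boundary map ∂_2: C_2 → C_1 sends each 2-simplex [p,q,r] to [q,r] − [p,r] + [p,q]. For instance
  ∂[0,3,4] = [3,4] − [0,4] + [0,3],
  ∂[0,1,2] = [1,2] − [0,2] + [0,1].
This gives a 10×10 integer matrix of rank 6; reducing to Smith normal form yields diagonal entries (1,1,1,1,1,1).

Boundary ∂_3: C_3 → C_2 sends each 3-simplex σ to the alternating sum Σ_i (−1)^i (σ with its i-th vertex removed). For instance
  ∂[1,2,3,4] = [2,3,4] − [1,3,4] + [1,2,4] − [1,2,3],
  ∂[0,1,2,3] = [1,2,3] − [0,2,3] + [0,1,3] − [0,1,2].
This gives a 10×5 integer matrix of rank 4; reducing to Smith normal form yields diagonal entries (1,1,1,1).

From H_k ≅ ker(∂_k) / im(∂_{k+1}) we obtain:

  H_0: rank C_0 − rank ∂_1 = 5 − 4 = 1, and the invariant factors of ∂_1 are all 1, so H_0 = Z.
  H_1: rank ker ∂_1 − rank ∂_2 = (10 − 4) − 6 = 0, and the invariant factors of ∂_2 are all 1, so H_1 = 0.
  H_2: rank ker ∂_2 − rank ∂_3 = (10 − 6) − 4 = 0, and the invariant factors of ∂_3 are all 1, so H_2 = 0.
  H_3: rank ker ∂_3 − rank ∂_4 = (5 − 4) − 0 = 1, and there is no ∂_4, so H_3 = Z.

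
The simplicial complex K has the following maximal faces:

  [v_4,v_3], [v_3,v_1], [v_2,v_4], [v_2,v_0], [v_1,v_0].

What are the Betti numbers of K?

We work with the vertex ordering v_0 < v_1 < v_2 < v_3 < v_4. The simplices of K, each written with vertices in increasing order, are:

  0-simplices (5): [v_0], [v_1], [v_2], [v_3], [v_4]
  1-simplices (5): [v_0,v_1], [v_0,v_2], [v_1,v_3], [v_2,v_4], [v_3,v_4]

so the chain groups are C_0 ≅ Z^5, C_1 ≅ Z^5.

The boundary map ∂_1: C_1 → C_0 is given by ∂[p,q] = [q] − [p]. For instance
  ∂[v_1,v_3] = [v_3] − [v_1].
The 5×5 boundary matrix has rank 4 and Smith normal form diag(1,1,1,1).

Computing H_k = (kernel of ∂_k) / (image of ∂_{k+1}):

  H_0: rank C_0 − rank ∂_1 = 5 − 4 = 1, and the invariant factors of ∂_1 are all 1, so H_0 ≅ Z.
  H_1: rank ker ∂_1 − rank ∂_2 = (5 − 4) − 0 = 1, and there is no ∂_2, so H_1 ≅ Z.

As a check, the Euler characteristic is 5 − 5 = 0, which agrees with 1 − 1 = 0.

Hence the Betti numbers are b_0 = 1, b_1 = 1.

b_0 = 1, b_1 = 1.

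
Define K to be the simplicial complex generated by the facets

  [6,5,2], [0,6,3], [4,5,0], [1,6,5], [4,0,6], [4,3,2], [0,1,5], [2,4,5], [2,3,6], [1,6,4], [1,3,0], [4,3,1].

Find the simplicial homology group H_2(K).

Take the total order 0 < 1 < 2 < 3 < 4 < 5 < 6 on the vertex set. Then K (dimension 2) consists of the simplices:

  0-simplices (7): [0], [1], [2], [3], [4], [5], [6]
  1-simplices (18): [0,1], [0,3], [0,4], [0,5], [0,6], [1,3], [1,4], [1,5], [1,6], [2,3], [2,4], [2,5], [2,6], [3,4], [3,6], [4,5], [4,6], [5,6]
  2-simplices (12): [0,1,3], [0,1,5], [0,3,6], [0,4,5], [0,4,6], [1,3,4], [1,4,6], [1,5,6], [2,3,4], [2,3,6], [2,4,5], [2,5,6]

giving chain groups C_0 ≅ Z^7, C_1 ≅ Z^18, C_2 ≅ Z^12.

The boundary map ∂_1: C_1 → C_0 sends each edge [p,q] (with p < q) to q − p.
This gives a 7×18 integer matrix of rank 6; reducing to Smith normal form yields diagonal entries (1,1,1,1,1,1).

∂_2: C_2 → C_1 acts by ∂[p,q,r] = [q,r] − [p,r] + [p,q]. For instance
  ∂[0,1,3] = [1,3] − [0,3] + [0,1],
  ∂[0,4,6] = [4,6] − [0,6] + [0,4].
The 18×12 boundary matrix has rank 12 and Smith normal form diag(1,1,1,1,1,1,1,1,1,1,1,2).

Computing H_k = (kernel of ∂_k) / (image of ∂_{k+1}):

  H_2: rank ker ∂_2 − rank ∂_3 = (12 − 12) − 0 = 0, and there is no ∂_3, so H_2 ≅ 0.

(K is a triangulation of the real projective plane RP^2.)

H_2 ≅ 0.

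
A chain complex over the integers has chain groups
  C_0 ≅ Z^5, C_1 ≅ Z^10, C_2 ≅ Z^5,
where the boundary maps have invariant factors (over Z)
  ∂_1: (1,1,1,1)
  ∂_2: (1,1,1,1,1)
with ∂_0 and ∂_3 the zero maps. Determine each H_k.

H_0: b_0 = 5 − 0 − 4 = 1; torsion from ∂_1 factors > 1: none. So H_0 ≅ Z.
H_1: b_1 = 10 − 4 − 5 = 1; torsion from ∂_2 factors > 1: none. So H_1 ≅ Z.
H_2: b_2 = 5 − 5 − 0 = 0; torsion from ∂_3 factors > 1: none. So H_2 ≅ 0.

H_0 ≅ Z,  H_1 ≅ Z,  H_2 = 0.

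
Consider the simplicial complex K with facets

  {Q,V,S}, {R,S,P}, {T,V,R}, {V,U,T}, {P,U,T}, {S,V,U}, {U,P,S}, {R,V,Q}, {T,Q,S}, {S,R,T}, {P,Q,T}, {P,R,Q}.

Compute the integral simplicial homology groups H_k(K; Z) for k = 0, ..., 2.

We work with the vertex ordering P < Q < R < S < T < U < V. The simplices of K, each written with vertices in increasing order, are:

  0-simplices (7): P, Q, R, S, T, U, V
  1-simplices (18): PQ, PR, PS, PT, PU, QR, QS, QT, QV, RS, RT, RV, ST, SU, SV, TU, TV, UV
  2-simplices (12): PQR, PQT, PRS, PSU, PTU, QRV, QST, QSV, RST, RTV, SUV, TUV

Hence C_0 ≅ Z^7, C_1 ≅ Z^18, C_2 ≅ Z^12.

Boundary ∂_1: C_1 → C_0 sends each edge [p,q] (with p < q) to q − p. For instance
  ∂ST = T − S.
This gives a 7×18 integer matrix of rank 6; reducing to Smith normal form yields diagonal entries (1,1,1,1,1,1).

The boundary map ∂_2: C_2 → C_1 acts by ∂[p,q,r] = [q,r] − [p,r] + [p,q]. For instance
  ∂QST = ST − QT + QS,
  ∂SUV = UV − SV + SU.
This gives a 18×12 integer matrix of rank 12; reducing to Smith normal form yields diagonal entries (1,1,1,1,1,1,1,1,1,1,1,2).

From H_k ≅ ker(∂_k) / im(∂_{k+1}) we obtain:

  H_0: rank C_0 − rank ∂_1 = 7 − 6 = 1, and the invariant factors of ∂_1 are all 1, so H_0 ≅ Z.
  H_1: rank ker ∂_1 − rank ∂_2 = (18 − 6) − 12 = 0, and ∂_2 has invariant factor 2 > 1, so H_1 ≅ Z/2Z.
  H_2: rank ker ∂_2 − rank ∂_3 = (12 − 12) − 0 = 0, and there is no ∂_3, so H_2 ≅ 0.

H_0 = Z,  H_1 = Z/2Z,  H_2 = 0.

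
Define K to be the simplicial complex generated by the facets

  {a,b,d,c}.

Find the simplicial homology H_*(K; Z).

Order the vertices as a < b < c < d. Listing each simplex with vertices in this order, K has dimension 3 with simplices:

  0-simplices (4): a, b, c, d
  1-simplices (6): ab, ac, ad, bc, bd, cd
  2-simplices (4): abc, abd, acd, bcd
  3-simplices (1): abcd

giving chain groups C_0 ≅ Z^4, C_1 ≅ Z^6, C_2 ≅ Z^4, C_3 ≅ Z^1.

The boundary map ∂_1: C_1 → C_0 sends each edge [p,q] (with p < q) to q − p.
This gives a 4×6 integer matrix of rank 3; reducing to Smith normal form yields diagonal entries (1,1,1).

Boundary ∂_2: C_2 → C_1 sends each 2-simplex [p,q,r] to [q,r] − [p,r] + [p,q]. For instance
  ∂bcd = cd − bd + bc,
  ∂acd = cd − ad + ac.
The resulting 6×4 matrix has rank 3, and its Smith normal form has invariant factors (1,1,1).

Boundary ∂_3: C_3 → C_2 sends each 3-simplex σ to the alternating sum Σ_i (−1)^i (σ with its i-th vertex removed). For instance
  ∂abcd = bcd − acd + abd − abc.
The 4×1 boundary matrix has rank 1 and Smith normal form diag(1).

Now H_k = ker ∂_k / im ∂_{k+1}, so:

  H_0: rank C_0 − rank ∂_1 = 4 − 3 = 1, and the invariant factors of ∂_1 are all 1, so H_0 = Z.
  H_1: rank ker ∂_1 − rank ∂_2 = (6 − 3) − 3 = 0, and the invariant factors of ∂_2 are all 1, so H_1 = 0.
  H_2: rank ker ∂_2 − rank ∂_3 = (4 − 3) − 1 = 0, and the invariant factors of ∂_3 are all 1, so H_2 = 0.
  H_3: rank ker ∂_3 − rank ∂_4 = (1 − 1) − 0 = 0, and there is no ∂_4, so H_3 = 0.

(K is a triangulation of the 3-simplex.)

H_0 ≅ Z,  H_1 = 0,  H_2 = 0,  H_3 = 0.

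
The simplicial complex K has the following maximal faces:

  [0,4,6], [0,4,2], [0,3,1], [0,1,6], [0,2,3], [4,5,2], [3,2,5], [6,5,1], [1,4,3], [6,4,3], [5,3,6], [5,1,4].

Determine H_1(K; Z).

We work with the vertex ordering 0 < 1 < 2 < 3 < 4 < 5 < 6. The simplices of K, each written with vertices in increasing order, are:

  0-simplices (7): [0], [1], [2], [3], [4], [5], [6]
  1-simplices (18): [0,1], [0,2], [0,3], [0,4], [0,6], [1,3], [1,4], [1,5], [1,6], [2,3], [2,4], [2,5], [3,4], [3,5], [3,6], [4,5], [4,6], [5,6]
  2-simplices (12): [0,1,3], [0,1,6], [0,2,3], [0,2,4], [0,4,6], [1,3,4], [1,4,5], [1,5,6], [2,3,5], [2,4,5], [3,4,6], [3,5,6]

so the chain groups are C_0 ≅ Z^7, C_1 ≅ Z^18, C_2 ≅ Z^12.

∂_1: C_1 → C_0 maps an edge to its endpoints' difference, ∂[p,q] = q − p. For instance
  ∂[1,4] = [4] − [1].
The 7×18 boundary matrix has rank 6 and Smith normal form diag(1,1,1,1,1,1).

The boundary map ∂_2: C_2 → C_1 acts by ∂[p,q,r] = [q,r] − [p,r] + [p,q]. For instance
  ∂[1,5,6] = [5,6] − [1,6] + [1,5],
  ∂[0,1,6] = [1,6] − [0,6] + [0,1].
The 18×12 boundary matrix has rank 12 and Smith normal form diag(1,1,1,1,1,1,1,1,1,1,1,2).

Now H_k = ker ∂_k / im ∂_{k+1}, so:

  H_1: rank ker ∂_1 − rank ∂_2 = (18 − 6) − 12 = 0, and ∂_2 has invariant factor 2 > 1, so H_1 = Z/2.

H_1 = Z/2.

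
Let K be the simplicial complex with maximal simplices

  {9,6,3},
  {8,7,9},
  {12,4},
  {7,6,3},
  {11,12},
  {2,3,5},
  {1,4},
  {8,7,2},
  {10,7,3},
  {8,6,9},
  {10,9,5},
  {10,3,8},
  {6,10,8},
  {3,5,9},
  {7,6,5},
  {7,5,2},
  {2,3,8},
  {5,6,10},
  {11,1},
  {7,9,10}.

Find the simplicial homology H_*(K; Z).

We work with the vertex ordering 1 < 2 < 3 < 4 < 5 < 6 < 7 < 8 < 9 < 10 < 11 < 12. The simplices of K, each written with vertices in increasing order, are:

  0-simplices (12): [1], [2], [3], [4], [5], [6], [7], [8], [9], [10], [11], [12]
  1-simplices (28): (28 of them)
  2-simplices (16): [2,3,5], [2,3,8], [2,5,7], [2,7,8], [3,5,9], [3,6,7], [3,6,9], [3,7,10], [3,8,10], [5,6,7], [5,6,10], [5,9,10], [6,8,9], [6,8,10], [7,8,9], [7,9,10]

Hence C_0 ≅ Z^12, C_1 ≅ Z^28, C_2 ≅ Z^16.

The boundary map ∂_1: C_1 → C_0 maps an edge to its endpoints' difference, ∂[p,q] = q − p. For instance
  ∂[5,10] = [10] − [5].
This gives a 12×28 integer matrix of rank 10; reducing to Smith normal form yields diagonal entries (1,1,1,1,1,1,1,1,1,1).

∂_2: C_2 → C_1 acts by ∂[p,q,r] = [q,r] − [p,r] + [p,q]. For instance
  ∂[3,5,9] = [5,9] − [3,9] + [3,5],
  ∂[6,8,9] = [8,9] − [6,9] + [6,8].
The 28×16 boundary matrix has rank 15 and Smith normal form diag(1,1,1,1,1,1,1,1,1,1,1,1,1,1,1).

From H_k ≅ ker(∂_k) / im(∂_{k+1}) we obtain:

  H_0: rank C_0 − rank ∂_1 = 12 − 10 = 2, and the invariant factors of ∂_1 are all 1, so H_0 = Z^2.
  H_1: rank ker ∂_1 − rank ∂_2 = (28 − 10) − 15 = 3, and the invariant factors of ∂_2 are all 1, so H_1 = Z^3.
  H_2: rank ker ∂_2 − rank ∂_3 = (16 − 15) − 0 = 1, and there is no ∂_3, so H_2 = Z.

As a check, the Euler characteristic is 12 − 28 + 16 = 0, which agrees with 2 − 3 + 1 = 0.

H_0 ≅ Z^2,  H_1 ≅ Z^3,  H_2 ≅ Z.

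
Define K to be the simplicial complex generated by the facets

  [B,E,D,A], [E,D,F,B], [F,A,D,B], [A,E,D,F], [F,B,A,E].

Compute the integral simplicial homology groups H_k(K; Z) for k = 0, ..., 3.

H_0 ≅ Z,  H_1 = 0,  H_2 = 0,  H_3 ≅ Z.

We work with the vertex ordering A < B < D < E < F. The simplices of K, each written with vertices in increasing order, are:

  0-simplices (5): A, B, D, E, F
  1-simplices (10): AB, AD, AE, AF, BD, BE, BF, DE, DF, EF
  2-simplices (10): ABD, ABE, ABF, ADE, ADF, AEF, BDE, BDF, BEF, DEF
  3-simplices (5): ABDE, ABDF, ABEF, ADEF, BDEF

so the chain groups are C_0 ≅ Z^5, C_1 ≅ Z^10, C_2 ≅ Z^10, C_3 ≅ Z^5.

∂_1: C_1 → C_0 is given by ∂[p,q] = [q] − [p]. For instance
  ∂AB = B − A.
The resulting 5×10 matrix has rank 4, and its Smith normal form has invariant factors (1,1,1,1).

The boundary map ∂_2: C_2 → C_1 sends each 2-simplex [p,q,r] to [q,r] − [p,r] + [p,q]. For instance
  ∂ABF = BF − AF + AB,
  ∂DEF = EF − DF + DE.
The 10×10 boundary matrix has rank 6 and Smith normal form diag(1,1,1,1,1,1).

Boundary ∂_3: C_3 → C_2 sends each 3-simplex σ to the alternating sum Σ_i (−1)^i (σ with its i-th vertex removed). For instance
  ∂ADEF = DEF − AEF + ADF − ADE,
  ∂ABDE = BDE − ADE + ABE − ABD.
The 10×5 boundary matrix has rank 4 and Smith normal form diag(1,1,1,1).

Now H_k = ker ∂_k / im ∂_{k+1}, so:

  H_0: rank C_0 − rank ∂_1 = 5 − 4 = 1, and the invariant factors of ∂_1 are all 1, so H_0 ≅ Z.
  H_1: rank ker ∂_1 − rank ∂_2 = (10 − 4) − 6 = 0, and the invariant factors of ∂_2 are all 1, so H_1 ≅ 0.
  H_2: rank ker ∂_2 − rank ∂_3 = (10 − 6) − 4 = 0, and the invariant factors of ∂_3 are all 1, so H_2 ≅ 0.
  H_3: rank ker ∂_3 − rank ∂_4 = (5 − 4) − 0 = 1, and there is no ∂_4, so H_3 ≅ Z.

(K is a triangulation of the 3-sphere S^3.)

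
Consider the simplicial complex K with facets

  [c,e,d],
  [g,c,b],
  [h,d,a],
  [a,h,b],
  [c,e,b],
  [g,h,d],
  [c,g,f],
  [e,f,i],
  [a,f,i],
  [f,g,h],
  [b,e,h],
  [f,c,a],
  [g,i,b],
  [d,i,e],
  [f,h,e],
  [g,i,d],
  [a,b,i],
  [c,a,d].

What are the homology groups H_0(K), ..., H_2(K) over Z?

H_0 ≅ Z,  H_1 ≅ Z^2,  H_2 ≅ Z.

K has 9 vertices, 27 edges, 18 triangles.
rank ∂_0 = 0, rank ∂_1 = 8 ⇒ b_0 = 9 − 0 − 8 = 1; all invariant factors of ∂_1 are 1 so no torsion. So H_0 ≅ Z.
rank ∂_1 = 8, rank ∂_2 = 17 ⇒ b_1 = 27 − 8 − 17 = 2; all invariant factors of ∂_2 are 1 so no torsion. So H_1 ≅ Z^2.
rank ∂_2 = 17, rank ∂_3 = 0 ⇒ b_2 = 18 − 17 − 0 = 1. So H_2 ≅ Z.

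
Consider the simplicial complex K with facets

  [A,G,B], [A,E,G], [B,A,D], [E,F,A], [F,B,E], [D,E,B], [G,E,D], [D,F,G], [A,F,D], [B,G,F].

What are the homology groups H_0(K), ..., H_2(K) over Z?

H_0 = Z,  H_1 = Z/2,  H_2 = 0.

Take the total order A < B < D < E < F < G on the vertex set. Then K (dimension 2) consists of the simplices:

  0-simplices (6): A, B, D, E, F, G
  1-simplices (15): AB, AD, AE, AF, AG, BD, BE, BF, BG, DE, DF, DG, EF, EG, FG
  2-simplices (10): ABD, ABG, ADF, AEF, AEG, BDE, BEF, BFG, DEG, DFG

so the chain groups are C_0 ≅ Z^6, C_1 ≅ Z^15, C_2 ≅ Z^10.

The boundary map ∂_1: C_1 → C_0 maps an edge to its endpoints' difference, ∂[p,q] = q − p.
As a 6×15 matrix over Z this has rank 5, with invariant factors (1,1,1,1,1).

Boundary ∂_2: C_2 → C_1 sends each 2-simplex [p,q,r] to [q,r] − [p,r] + [p,q]. For instance
  ∂ABG = BG − AG + AB,
  ∂BFG = FG − BG + BF.
As a 15×10 matrix over Z this has rank 10, with invariant factors (1,1,1,1,1,1,1,1,1,2).

From H_k ≅ ker(∂_k) / im(∂_{k+1}) we obtain:

  H_0: rank C_0 − rank ∂_1 = 6 − 5 = 1, and the invariant factors of ∂_1 are all 1, so H_0 ≅ Z.
  H_1: rank ker ∂_1 − rank ∂_2 = (15 − 5) − 10 = 0, and ∂_2 has invariant factor 2 > 1, so H_1 ≅ Z/2.
  H_2: rank ker ∂_2 − rank ∂_3 = (10 − 10) − 0 = 0, and there is no ∂_3, so H_2 ≅ 0.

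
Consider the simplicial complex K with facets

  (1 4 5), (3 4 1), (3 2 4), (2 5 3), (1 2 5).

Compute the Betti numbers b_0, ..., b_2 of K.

b_0 = 1, b_1 = 1, b_2 = 0.

We work with the vertex ordering 1 < 2 < 3 < 4 < 5. The simplices of K, each written with vertices in increasing order, are:

  0-simplices (5): [1], [2], [3], [4], [5]
  1-simplices (10): [1,2], [1,3], [1,4], [1,5], [2,3], [2,4], [2,5], [3,4], [3,5], [4,5]
  2-simplices (5): [1,2,5], [1,3,4], [1,4,5], [2,3,4], [2,3,5]

so the chain groups are C_0 ≅ Z^5, C_1 ≅ Z^10, C_2 ≅ Z^5.

The boundary map ∂_1: C_1 → C_0 is given by ∂[p,q] = [q] − [p].
The resulting 5×10 matrix has rank 4, and its Smith normal form has invariant factors (1,1,1,1).

The boundary map ∂_2: C_2 → C_1 sends each 2-simplex [p,q,r] to [q,r] − [p,r] + [p,q]. For instance
  ∂[1,3,4] = [3,4] − [1,4] + [1,3],
  ∂[1,2,5] = [2,5] − [1,5] + [1,2].
The 10×5 boundary matrix has rank 5 and Smith normal form diag(1,1,1,1,1).

Now H_k = ker ∂_k / im ∂_{k+1}, so:

  H_0: rank C_0 − rank ∂_1 = 5 − 4 = 1, and the invariant factors of ∂_1 are all 1, so H_0 = Z.
  H_1: rank ker ∂_1 − rank ∂_2 = (10 − 4) − 5 = 1, and the invariant factors of ∂_2 are all 1, so H_1 = Z.
  H_2: rank ker ∂_2 − rank ∂_3 = (5 − 5) − 0 = 0, and there is no ∂_3, so H_2 = 0.

As a check, the Euler characteristic is 5 − 10 + 5 = 0, which agrees with 1 − 1 + 0 = 0.

Hence the Betti numbers are b_0 = 1, b_1 = 1, b_2 = 0.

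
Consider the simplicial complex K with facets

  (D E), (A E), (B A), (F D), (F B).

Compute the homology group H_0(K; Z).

We work with the vertex ordering A < B < D < E < F. The simplices of K, each written with vertices in increasing order, are:

  0-simplices (5): A, B, D, E, F
  1-simplices (5): AB, AE, BF, DE, DF

giving chain groups C_0 ≅ Z^5, C_1 ≅ Z^5.

The boundary map ∂_1: C_1 → C_0 maps an edge to its endpoints' difference, ∂[p,q] = q − p.
The 5×5 boundary matrix has rank 4 and Smith normal form diag(1,1,1,1).

From H_k ≅ ker(∂_k) / im(∂_{k+1}) we obtain:

  H_0: rank C_0 − rank ∂_1 = 5 − 4 = 1, and the invariant factors of ∂_1 are all 1, so H_0 = Z.

H_0 ≅ Z.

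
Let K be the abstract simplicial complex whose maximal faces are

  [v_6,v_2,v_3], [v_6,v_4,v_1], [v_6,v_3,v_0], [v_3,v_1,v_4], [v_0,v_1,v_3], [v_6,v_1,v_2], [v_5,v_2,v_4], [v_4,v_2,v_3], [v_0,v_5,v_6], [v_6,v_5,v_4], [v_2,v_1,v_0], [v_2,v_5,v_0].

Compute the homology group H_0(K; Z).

H_0 = Z.

Take the total order v_0 < v_1 < v_2 < v_3 < v_4 < v_5 < v_6 on the vertex set. Then K (dimension 2) consists of the simplices:

  0-simplices (7): [v_0], [v_1], [v_2], [v_3], [v_4], [v_5], [v_6]
  1-simplices (18): (18 of them)
  2-simplices (12): (12 of them)

so the chain groups are C_0 ≅ Z^7, C_1 ≅ Z^18, C_2 ≅ Z^12.

Boundary ∂_1: C_1 → C_0 sends each edge [p,q] (with p < q) to q − p. For instance
  ∂[v_4,v_5] = [v_5] − [v_4].
This gives a 7×18 integer matrix of rank 6; reducing to Smith normal form yields diagonal entries (1,1,1,1,1,1).

Boundary ∂_2: C_2 → C_1 maps a triangle to the signed sum of its edges. For instance
  ∂[v_2,v_3,v_6] = [v_3,v_6] − [v_2,v_6] + [v_2,v_3],
  ∂[v_0,v_1,v_2] = [v_1,v_2] − [v_0,v_2] + [v_0,v_1].
This gives a 18×12 integer matrix of rank 12; reducing to Smith normal form yields diagonal entries (1,1,1,1,1,1,1,1,1,1,1,2).

From H_k ≅ ker(∂_k) / im(∂_{k+1}) we obtain:

  H_0: rank C_0 − rank ∂_1 = 7 − 6 = 1, and the invariant factors of ∂_1 are all 1, so H_0 ≅ Z.

(K is a triangulation of the real projective plane RP^2.)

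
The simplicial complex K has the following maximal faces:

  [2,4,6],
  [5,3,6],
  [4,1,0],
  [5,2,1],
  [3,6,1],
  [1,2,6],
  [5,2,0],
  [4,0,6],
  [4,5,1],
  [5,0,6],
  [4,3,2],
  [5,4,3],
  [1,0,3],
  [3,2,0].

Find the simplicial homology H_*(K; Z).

H_0 ≅ Z,  H_1 ≅ Z^2,  H_2 ≅ Z.

Order the vertices as 0 < 1 < 2 < 3 < 4 < 5 < 6. Listing each simplex with vertices in this order, K has dimension 2 with simplices:

  0-simplices (7): [0], [1], [2], [3], [4], [5], [6]
  1-simplices (21): [0,1], [0,2], [0,3], [0,4], [0,5], [0,6], [1,2], [1,3], [1,4], [1,5], [1,6], [2,3], [2,4], [2,5], [2,6], [3,4], [3,5], [3,6], [4,5], [4,6], [5,6]
  2-simplices (14): [0,1,3], [0,1,4], [0,2,3], [0,2,5], [0,4,6], [0,5,6], [1,2,5], [1,2,6], [1,3,6], [1,4,5], [2,3,4], [2,4,6], [3,4,5], [3,5,6]

giving chain groups C_0 ≅ Z^7, C_1 ≅ Z^21, C_2 ≅ Z^14.

Boundary ∂_1: C_1 → C_0 maps an edge to its endpoints' difference, ∂[p,q] = q − p. For instance
  ∂[5,6] = [6] − [5].
The resulting 7×21 matrix has rank 6, and its Smith normal form has invariant factors (1,1,1,1,1,1).

Boundary ∂_2: C_2 → C_1 maps a triangle to the signed sum of its edges. For instance
  ∂[0,1,4] = [1,4] − [0,4] + [0,1],
  ∂[0,2,3] = [2,3] − [0,3] + [0,2].
As a 21×14 matrix over Z this has rank 13, with invariant factors (1,1,1,1,1,1,1,1,1,1,1,1,1).

From H_k ≅ ker(∂_k) / im(∂_{k+1}) we obtain:

  H_0: rank C_0 − rank ∂_1 = 7 − 6 = 1, and the invariant factors of ∂_1 are all 1, so H_0 ≅ Z.
  H_1: rank ker ∂_1 − rank ∂_2 = (21 − 6) − 13 = 2, and the invariant factors of ∂_2 are all 1, so H_1 ≅ Z^2.
  H_2: rank ker ∂_2 − rank ∂_3 = (14 − 13) − 0 = 1, and there is no ∂_3, so H_2 ≅ Z.

(K is a triangulation of the torus T^2.)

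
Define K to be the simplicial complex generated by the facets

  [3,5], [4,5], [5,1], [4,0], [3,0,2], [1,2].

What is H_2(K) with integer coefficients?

K has 6 vertices, 8 edges, 1 triangle.
rank ∂_2 = 1, rank ∂_3 = 0 ⇒ b_2 = 1 − 1 − 0 = 0. So H_2 ≅ 0.

H_2 ≅ 0.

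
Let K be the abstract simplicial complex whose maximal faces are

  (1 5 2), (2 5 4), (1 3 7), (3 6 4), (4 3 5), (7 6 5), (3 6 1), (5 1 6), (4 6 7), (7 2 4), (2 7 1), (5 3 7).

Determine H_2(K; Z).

We work with the vertex ordering 1 < 2 < 3 < 4 < 5 < 6 < 7. The simplices of K, each written with vertices in increasing order, are:

  0-simplices (7): [1], [2], [3], [4], [5], [6], [7]
  1-simplices (18): [1,2], [1,3], [1,5], [1,6], [1,7], [2,4], [2,5], [2,7], [3,4], [3,5], [3,6], [3,7], [4,5], [4,6], [4,7], [5,6], [5,7], [6,7]
  2-simplices (12): [1,2,5], [1,2,7], [1,3,6], [1,3,7], [1,5,6], [2,4,5], [2,4,7], [3,4,5], [3,4,6], [3,5,7], [4,6,7], [5,6,7]

giving chain groups C_0 ≅ Z^7, C_1 ≅ Z^18, C_2 ≅ Z^12.

Boundary ∂_1: C_1 → C_0 is given by ∂[p,q] = [q] − [p]. For instance
  ∂[6,7] = [7] − [6].
The 7×18 boundary matrix has rank 6 and Smith normal form diag(1,1,1,1,1,1).

The boundary map ∂_2: C_2 → C_1 acts by ∂[p,q,r] = [q,r] − [p,r] + [p,q]. For instance
  ∂[1,2,5] = [2,5] − [1,5] + [1,2],
  ∂[3,4,5] = [4,5] − [3,5] + [3,4].
This gives a 18×12 integer matrix of rank 12; reducing to Smith normal form yields diagonal entries (1,1,1,1,1,1,1,1,1,1,1,2).

Now H_k = ker ∂_k / im ∂_{k+1}, so:

  H_2: rank ker ∂_2 − rank ∂_3 = (12 − 12) − 0 = 0, and there is no ∂_3, so H_2 = 0.

(K is a triangulation of the real projective plane RP^2.)

H_2 = 0.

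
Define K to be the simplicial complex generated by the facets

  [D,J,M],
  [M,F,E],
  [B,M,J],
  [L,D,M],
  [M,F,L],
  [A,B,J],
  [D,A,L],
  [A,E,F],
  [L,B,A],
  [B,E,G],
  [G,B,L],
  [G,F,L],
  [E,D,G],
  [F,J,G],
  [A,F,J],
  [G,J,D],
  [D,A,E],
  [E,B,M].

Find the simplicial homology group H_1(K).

Take the total order A < B < D < E < F < G < J < L < M on the vertex set. Then K (dimension 2) consists of the simplices:

  0-simplices (9): A, B, D, E, F, G, J, L, M
  1-simplices (27): AB, AD, AE, AF, AJ, AL, BE, BG, BJ, BL, BM, DE, DG, DJ, DL, DM, EF, EG, EM, FG, FJ, FL, FM, GJ, GL, JM, LM
  2-simplices (18): ABJ, ABL, ADE, ADL, AEF, AFJ, BEG, BEM, BGL, BJM, DEG, DGJ, DJM, DLM, EFM, FGJ, FGL, FLM

giving chain groups C_0 ≅ Z^9, C_1 ≅ Z^27, C_2 ≅ Z^18.

∂_1: C_1 → C_0 is given by ∂[p,q] = [q] − [p].
The resulting 9×27 matrix has rank 8, and its Smith normal form has invariant factors (1,1,1,1,1,1,1,1).

∂_2: C_2 → C_1 acts by ∂[p,q,r] = [q,r] − [p,r] + [p,q]. For instance
  ∂DLM = LM − DM + DL,
  ∂DEG = EG − DG + DE.
This gives a 27×18 integer matrix of rank 17; reducing to Smith normal form yields diagonal entries (1,1,1,1,1,1,1,1,1,1,1,1,1,1,1,1,1).

Reading off H_k = ker ∂_k / im ∂_{k+1}:

  H_1: rank ker ∂_1 − rank ∂_2 = (27 − 8) − 17 = 2, and the invariant factors of ∂_2 are all 1, so H_1 = Z^2.

H_1 = Z^2.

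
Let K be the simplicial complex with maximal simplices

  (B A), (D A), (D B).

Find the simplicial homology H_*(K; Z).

K has 3 vertices, 3 edges.
rank ∂_0 = 0, rank ∂_1 = 2 ⇒ b_0 = 3 − 0 − 2 = 1; all invariant factors of ∂_1 are 1 so no torsion. So H_0 = Z.
rank ∂_1 = 2, rank ∂_2 = 0 ⇒ b_1 = 3 − 2 − 0 = 1. So H_1 = Z.

H_0 = Z,  H_1 = Z.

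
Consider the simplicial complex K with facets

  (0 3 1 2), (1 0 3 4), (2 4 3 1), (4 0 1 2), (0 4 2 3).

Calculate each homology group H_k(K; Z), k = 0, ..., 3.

Take the total order 0 < 1 < 2 < 3 < 4 on the vertex set. Then K (dimension 3) consists of the simplices:

  0-simplices (5): [0], [1], [2], [3], [4]
  1-simplices (10): [0,1], [0,2], [0,3], [0,4], [1,2], [1,3], [1,4], [2,3], [2,4], [3,4]
  2-simplices (10): [0,1,2], [0,1,3], [0,1,4], [0,2,3], [0,2,4], [0,3,4], [1,2,3], [1,2,4], [1,3,4], [2,3,4]
  3-simplices (5): [0,1,2,3], [0,1,2,4], [0,1,3,4], [0,2,3,4], [1,2,3,4]

Hence C_0 ≅ Z^5, C_1 ≅ Z^10, C_2 ≅ Z^10, C_3 ≅ Z^5.

∂_1: C_1 → C_0 maps an edge to its endpoints' difference, ∂[p,q] = q − p. For instance
  ∂[1,3] = [3] − [1].
As a 5×10 matrix over Z this has rank 4, with invariant factors (1,1,1,1).

∂_2: C_2 → C_1 acts by ∂[p,q,r] = [q,r] − [p,r] + [p,q]. For instance
  ∂[0,2,4] = [2,4] − [0,4] + [0,2],
  ∂[0,2,3] = [2,3] − [0,3] + [0,2].
The 10×10 boundary matrix has rank 6 and Smith normal form diag(1,1,1,1,1,1).

The boundary map ∂_3: C_3 → C_2 sends each 3-simplex σ to the alternating sum Σ_i (−1)^i (σ with its i-th vertex removed). For instance
  ∂[0,1,2,4] = [1,2,4] − [0,2,4] + [0,1,4] − [0,1,2],
  ∂[0,2,3,4] = [2,3,4] − [0,3,4] + [0,2,4] − [0,2,3].
This gives a 10×5 integer matrix of rank 4; reducing to Smith normal form yields diagonal entries (1,1,1,1).

Computing H_k = (kernel of ∂_k) / (image of ∂_{k+1}):

  H_0: rank C_0 − rank ∂_1 = 5 − 4 = 1, and the invariant factors of ∂_1 are all 1, so H_0 = Z.
  H_1: rank ker ∂_1 − rank ∂_2 = (10 − 4) − 6 = 0, and the invariant factors of ∂_2 are all 1, so H_1 = 0.
  H_2: rank ker ∂_2 − rank ∂_3 = (10 − 6) − 4 = 0, and the invariant factors of ∂_3 are all 1, so H_2 = 0.
  H_3: rank ker ∂_3 − rank ∂_4 = (5 − 4) − 0 = 1, and there is no ∂_4, so H_3 = Z.

As a check, the Euler characteristic is 5 − 10 + 10 − 5 = 0, which agrees with 1 − 0 + 0 − 1 = 0.

H_0 ≅ Z,  H_1 = 0,  H_2 = 0,  H_3 ≅ Z.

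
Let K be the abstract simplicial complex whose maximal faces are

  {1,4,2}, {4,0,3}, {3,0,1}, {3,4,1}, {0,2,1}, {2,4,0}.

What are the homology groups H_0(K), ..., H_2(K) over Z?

Take the total order 0 < 1 < 2 < 3 < 4 on the vertex set. Then K (dimension 2) consists of the simplices:

  0-simplices (5): [0], [1], [2], [3], [4]
  1-simplices (9): [0,1], [0,2], [0,3], [0,4], [1,2], [1,3], [1,4], [2,4], [3,4]
  2-simplices (6): [0,1,2], [0,1,3], [0,2,4], [0,3,4], [1,2,4], [1,3,4]

giving chain groups C_0 ≅ Z^5, C_1 ≅ Z^9, C_2 ≅ Z^6.

The boundary map ∂_1: C_1 → C_0 sends each edge [p,q] (with p < q) to q − p. For instance
  ∂[3,4] = [4] − [3].
This gives a 5×9 integer matrix of rank 4; reducing to Smith normal form yields diagonal entries (1,1,1,1).

The boundary map ∂_2: C_2 → C_1 maps a triangle to the signed sum of its edges. For instance
  ∂[0,2,4] = [2,4] − [0,4] + [0,2],
  ∂[1,2,4] = [2,4] − [1,4] + [1,2].
This gives a 9×6 integer matrix of rank 5; reducing to Smith normal form yields diagonal entries (1,1,1,1,1).

Computing H_k = (kernel of ∂_k) / (image of ∂_{k+1}):

  H_0: rank C_0 − rank ∂_1 = 5 − 4 = 1, and the invariant factors of ∂_1 are all 1, so H_0 ≅ Z.
  H_1: rank ker ∂_1 − rank ∂_2 = (9 − 4) − 5 = 0, and the invariant factors of ∂_2 are all 1, so H_1 ≅ 0.
  H_2: rank ker ∂_2 − rank ∂_3 = (6 − 5) − 0 = 1, and there is no ∂_3, so H_2 ≅ Z.

As a check, the Euler characteristic is 5 − 9 + 6 = 2, which agrees with 1 − 0 + 1 = 2.
(K is a triangulation of the 2-sphere S^2.)

H_0 = Z,  H_1 = 0,  H_2 = Z.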